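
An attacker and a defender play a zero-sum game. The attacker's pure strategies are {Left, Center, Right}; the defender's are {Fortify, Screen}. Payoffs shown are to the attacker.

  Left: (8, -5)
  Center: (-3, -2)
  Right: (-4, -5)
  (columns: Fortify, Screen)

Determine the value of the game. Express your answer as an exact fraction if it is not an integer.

-31/14

Row minima: Left → -5, Center → -3, Right → -5; maximin = -3.
Column maxima: Fortify → 8, Screen → -2; minimax = -2.
-3 ≠ -2, so there is no saddle point; optimal play is mixed.
Right is strictly dominated by Center, so the attacker never plays it.
On the remaining 2×2 (Left, Center vs Fortify, Screen):
Let the attacker play Left with probability p. Expected payoff against Fortify: 8p + (-3)(1−p) = 11p − 3; against Screen: (-5)p + (-2)(1−p) = −3p − 2.
Setting these equal: 11p − 3 = −3p − 2 ⇒ 14p = 1 ⇒ p = 1/14, and the value is (11)·(1/14) − 3 = -31/14.
For the defender: with q = P(Fortify), equating Left's and Center's payoffs gives 13q − 5 = −q − 2 ⇒ q = 3/14.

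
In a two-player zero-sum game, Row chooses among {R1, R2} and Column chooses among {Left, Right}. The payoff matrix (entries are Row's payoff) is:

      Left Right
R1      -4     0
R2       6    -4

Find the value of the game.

-8/7

Row minima: R1 → -4, R2 → -4; maximin = -4.
Column maxima: Left → 6, Right → 0; minimax = 0.
-4 ≠ 0, so there is no saddle point; optimal play is mixed.
Let Row play R1 with probability p. Expected payoff against Left: (-4)p + 6(1−p) = −10p + 6; against Right: 0p + (-4)(1−p) = 4p − 4.
Setting these equal: −10p + 6 = 4p − 4 ⇒ −14p = -10 ⇒ p = 5/7, and the value is (-10)·(5/7) + 6 = -8/7.
For Column: with q = P(Left), equating R1's and R2's payoffs gives −4q = 10q − 4 ⇒ q = 2/7.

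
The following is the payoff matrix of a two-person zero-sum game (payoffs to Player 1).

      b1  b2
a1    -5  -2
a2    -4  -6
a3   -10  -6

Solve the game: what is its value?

-22/5

Row minima: a1 → -5, a2 → -6, a3 → -10; maximin = -5.
Column maxima: b1 → -4, b2 → -2; minimax = -4.
-5 ≠ -4, so there is no saddle point; optimal play is mixed.
a3 is strictly dominated by a1, so Player 1 never plays it.
On the remaining 2×2 (a1, a2 vs b1, b2):
Let Player 1 play a1 with probability p. Expected payoff against b1: (-5)p + (-4)(1−p) = −p − 4; against b2: (-2)p + (-6)(1−p) = 4p − 6.
Setting these equal: −p − 4 = 4p − 6 ⇒ −5p = -2 ⇒ p = 2/5, and the value is (-1)·(2/5) − 4 = -22/5.
For Player 2: with q = P(b1), equating a1's and a2's payoffs gives −3q − 2 = 2q − 6 ⇒ q = 4/5.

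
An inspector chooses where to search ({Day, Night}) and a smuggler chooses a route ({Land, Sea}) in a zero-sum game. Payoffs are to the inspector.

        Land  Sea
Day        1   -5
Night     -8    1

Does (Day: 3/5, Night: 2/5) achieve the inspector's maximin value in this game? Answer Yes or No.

Against Land this mix gives (3/5)·1 + (2/5)·(-8) = -13/5.
Against Sea this mix gives (3/5)·(-5) + (2/5)·1 = -13/5.
All of the smuggler's active replies (Land, Sea) yield -13/5, and no column does worse for the inspector. The mix makes the smuggler indifferent and guarantees -13/5, so it is optimal.

Yes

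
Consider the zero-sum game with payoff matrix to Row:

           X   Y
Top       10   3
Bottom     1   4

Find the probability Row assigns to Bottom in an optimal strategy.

Row minima: Top → 3, Bottom → 1; maximin = 3.
Column maxima: X → 10, Y → 4; minimax = 4.
3 ≠ 4, so there is no saddle point; optimal play is mixed.
Let Row play Top with probability p. Expected payoff against X: 10p + 1(1−p) = 9p + 1; against Y: 3p + 4(1−p) = −p + 4.
Setting these equal: 9p + 1 = −p + 4 ⇒ 10p = 3 ⇒ p = 3/10, and the value is (9)·(3/10) + 1 = 37/10.
For Column: with q = P(X), equating Top's and Bottom's payoffs gives 7q + 3 = −3q + 4 ⇒ q = 1/10.

7/10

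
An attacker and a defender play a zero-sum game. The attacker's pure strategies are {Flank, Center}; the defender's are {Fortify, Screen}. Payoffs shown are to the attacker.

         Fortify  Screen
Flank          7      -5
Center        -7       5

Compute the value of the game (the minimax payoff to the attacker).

Row minima: Flank → -5, Center → -7; maximin = -5.
Column maxima: Fortify → 7, Screen → 5; minimax = 5.
-5 ≠ 5, so there is no saddle point; optimal play is mixed.
Let the attacker play Flank with probability p. Expected payoff against Fortify: 7p + (-7)(1−p) = 14p − 7; against Screen: (-5)p + 5(1−p) = −10p + 5.
Setting these equal: 14p − 7 = −10p + 5 ⇒ 24p = 12 ⇒ p = 1/2, and the value is (14)·(1/2) − 7 = 0.
For the defender: with q = P(Fortify), equating Flank's and Center's payoffs gives 12q − 5 = −12q + 5 ⇒ q = 5/12.

0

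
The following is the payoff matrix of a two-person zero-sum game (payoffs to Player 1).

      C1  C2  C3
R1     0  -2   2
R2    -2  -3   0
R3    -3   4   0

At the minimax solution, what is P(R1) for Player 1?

Row minima: R1 → -2, R2 → -3, R3 → -3; maximin = -2.
Column maxima: C1 → 0, C2 → 4, C3 → 2; minimax = 0.
-2 ≠ 0, so there is no saddle point; optimal play is mixed.
R2 is strictly dominated by R1, so Player 1 never plays it.
C3 is strictly dominated by C1 (it gives Player 1 strictly more in every row), so Player 2 never plays it.
On the remaining 2×2 (R1, R3 vs C1, C2):
Let Player 1 play R1 with probability p. Expected payoff against C1: 0p + (-3)(1−p) = 3p − 3; against C2: (-2)p + 4(1−p) = −6p + 4.
Setting these equal: 3p − 3 = −6p + 4 ⇒ 9p = 7 ⇒ p = 7/9, and the value is (3)·(7/9) − 3 = -2/3.
For Player 2: with q = P(C1), equating R1's and R3's payoffs gives 2q − 2 = −7q + 4 ⇒ q = 2/3.

7/9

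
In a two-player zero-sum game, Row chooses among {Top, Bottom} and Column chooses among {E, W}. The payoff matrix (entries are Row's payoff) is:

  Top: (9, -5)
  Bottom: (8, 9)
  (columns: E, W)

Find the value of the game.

Row minima: Top → -5, Bottom → 8; maximin = 8.
Column maxima: E → 9, W → 9; minimax = 9.
8 ≠ 9, so there is no saddle point; optimal play is mixed.
Let Row play Top with probability p. Expected payoff against E: 9p + 8(1−p) = p + 8; against W: (-5)p + 9(1−p) = −14p + 9.
Setting these equal: p + 8 = −14p + 9 ⇒ 15p = 1 ⇒ p = 1/15, and the value is (1)·(1/15) + 8 = 121/15.
For Column: with q = P(E), equating Top's and Bottom's payoffs gives 14q − 5 = −q + 9 ⇒ q = 14/15.

121/15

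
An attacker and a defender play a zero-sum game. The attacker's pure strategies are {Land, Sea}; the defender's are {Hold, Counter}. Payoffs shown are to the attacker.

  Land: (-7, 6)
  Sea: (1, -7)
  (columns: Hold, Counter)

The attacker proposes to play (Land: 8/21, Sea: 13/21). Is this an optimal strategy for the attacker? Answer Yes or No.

Yes

Against Hold this mix gives (8/21)·(-7) + (13/21)·1 = -43/21.
Against Counter this mix gives (8/21)·6 + (13/21)·(-7) = -43/21.
All of the defender's active replies (Hold, Counter) yield -43/21, and no column does worse for the attacker. The mix makes the defender indifferent and guarantees -43/21, so it is optimal.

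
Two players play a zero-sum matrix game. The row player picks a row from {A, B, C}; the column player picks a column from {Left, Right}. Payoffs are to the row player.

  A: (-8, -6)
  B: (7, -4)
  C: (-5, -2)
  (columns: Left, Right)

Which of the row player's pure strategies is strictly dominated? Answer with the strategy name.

B gives a strictly higher payoff than A against every column: 7 > -8, -4 > -6.
So A is strictly dominated and the row player never plays it.

A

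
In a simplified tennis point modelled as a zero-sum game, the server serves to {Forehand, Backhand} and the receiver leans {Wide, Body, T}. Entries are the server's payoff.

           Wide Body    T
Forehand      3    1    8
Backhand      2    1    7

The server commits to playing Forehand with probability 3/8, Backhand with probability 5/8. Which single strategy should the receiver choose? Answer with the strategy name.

If the receiver plays Wide, the server's expected payoff is (3/8)·3 + (5/8)·2 = 19/8.
If the receiver plays Body, the server's expected payoff is (3/8)·1 + (5/8)·1 = 1.
If the receiver plays T, the server's expected payoff is (3/8)·8 + (5/8)·7 = 59/8.
The receiver minimizes the server's payoff; the smallest is 1, so the best response is Body.

Body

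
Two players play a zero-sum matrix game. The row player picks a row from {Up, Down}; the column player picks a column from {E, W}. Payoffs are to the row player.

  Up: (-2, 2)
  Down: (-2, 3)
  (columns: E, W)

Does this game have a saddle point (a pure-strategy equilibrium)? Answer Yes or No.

Yes

Row minima: Up → -2, Down → -2; maximin = -2.
Column maxima: E → -2, W → 3; minimax = -2.
maximin = minimax = -2, so a saddle point exists.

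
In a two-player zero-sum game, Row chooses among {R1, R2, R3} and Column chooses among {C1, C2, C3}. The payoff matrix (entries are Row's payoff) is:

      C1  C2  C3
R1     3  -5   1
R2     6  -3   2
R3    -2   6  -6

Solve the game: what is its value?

-6/17

Row minima: R1 → -5, R2 → -3, R3 → -6; maximin = -3.
Column maxima: C1 → 6, C2 → 6, C3 → 2; minimax = 2.
-3 ≠ 2, so there is no saddle point; optimal play is mixed.
R1 is strictly dominated by R2, so Row never plays it.
C1 is strictly dominated by C3 (it gives Row strictly more in every row), so Column never plays it.
On the remaining 2×2 (R2, R3 vs C2, C3):
Let Row play R2 with probability p. Expected payoff against C2: (-3)p + 6(1−p) = −9p + 6; against C3: 2p + (-6)(1−p) = 8p − 6.
Setting these equal: −9p + 6 = 8p − 6 ⇒ −17p = -12 ⇒ p = 12/17, and the value is (-9)·(12/17) + 6 = -6/17.
For Column: with q = P(C2), equating R2's and R3's payoffs gives −5q + 2 = 12q − 6 ⇒ q = 8/17.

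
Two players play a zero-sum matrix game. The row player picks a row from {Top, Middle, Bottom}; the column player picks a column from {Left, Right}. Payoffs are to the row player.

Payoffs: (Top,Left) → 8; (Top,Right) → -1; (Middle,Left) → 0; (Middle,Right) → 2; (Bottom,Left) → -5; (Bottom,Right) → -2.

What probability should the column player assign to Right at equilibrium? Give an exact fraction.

8/11

Row minima: Top → -1, Middle → 0, Bottom → -5; maximin = 0.
Column maxima: Left → 8, Right → 2; minimax = 2.
0 ≠ 2, so there is no saddle point; optimal play is mixed.
Bottom is strictly dominated by Top, so the row player never plays it.
On the remaining 2×2 (Top, Middle vs Left, Right):
Let the row player play Top with probability p. Expected payoff against Left: 8p + 0(1−p) = 8p; against Right: (-1)p + 2(1−p) = −3p + 2.
Setting these equal: 8p = −3p + 2 ⇒ 11p = 2 ⇒ p = 2/11, and the value is (8)·(2/11) = 16/11.
For the column player: with q = P(Left), equating Top's and Middle's payoffs gives 9q − 1 = −2q + 2 ⇒ q = 3/11.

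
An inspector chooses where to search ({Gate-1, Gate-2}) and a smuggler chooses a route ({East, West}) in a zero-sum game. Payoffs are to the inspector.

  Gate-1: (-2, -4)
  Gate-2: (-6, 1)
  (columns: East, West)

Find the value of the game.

-26/9

Row minima: Gate-1 → -4, Gate-2 → -6; maximin = -4.
Column maxima: East → -2, West → 1; minimax = -2.
-4 ≠ -2, so there is no saddle point; optimal play is mixed.
Let the inspector play Gate-1 with probability p. Expected payoff against East: (-2)p + (-6)(1−p) = 4p − 6; against West: (-4)p + 1(1−p) = −5p + 1.
Setting these equal: 4p − 6 = −5p + 1 ⇒ 9p = 7 ⇒ p = 7/9, and the value is (4)·(7/9) − 6 = -26/9.
For the smuggler: with q = P(East), equating Gate-1's and Gate-2's payoffs gives 2q − 4 = −7q + 1 ⇒ q = 5/9.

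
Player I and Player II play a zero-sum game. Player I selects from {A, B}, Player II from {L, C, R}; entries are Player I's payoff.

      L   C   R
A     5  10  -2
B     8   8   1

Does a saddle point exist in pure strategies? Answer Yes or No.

Yes

Row minima: A → -2, B → 1; maximin = 1.
Column maxima: L → 8, C → 10, R → 1; minimax = 1.
maximin = minimax = 1, so a saddle point exists.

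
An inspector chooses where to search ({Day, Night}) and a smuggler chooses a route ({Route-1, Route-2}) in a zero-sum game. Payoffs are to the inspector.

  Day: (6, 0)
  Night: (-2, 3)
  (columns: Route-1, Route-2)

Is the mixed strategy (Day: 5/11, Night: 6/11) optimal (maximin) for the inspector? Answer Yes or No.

Yes

Against Route-1 this mix gives (5/11)·6 + (6/11)·(-2) = 18/11.
Against Route-2 this mix gives (5/11)·0 + (6/11)·3 = 18/11.
All of the smuggler's active replies (Route-1, Route-2) yield 18/11, and no column does worse for the inspector. The mix makes the smuggler indifferent and guarantees 18/11, so it is optimal.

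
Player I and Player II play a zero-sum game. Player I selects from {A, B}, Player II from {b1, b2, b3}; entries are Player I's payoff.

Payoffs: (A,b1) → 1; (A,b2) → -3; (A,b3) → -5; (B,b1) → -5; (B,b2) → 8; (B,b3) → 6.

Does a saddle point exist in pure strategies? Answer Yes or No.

Row minima: A → -5, B → -5; maximin = -5.
Column maxima: b1 → 1, b2 → 8, b3 → 6; minimax = 1.
-5 ≠ 1, so no pure-strategy equilibrium exists.

No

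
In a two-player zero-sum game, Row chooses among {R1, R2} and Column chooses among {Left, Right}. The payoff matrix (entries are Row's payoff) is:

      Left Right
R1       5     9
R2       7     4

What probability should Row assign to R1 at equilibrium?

3/7

Row minima: R1 → 5, R2 → 4; maximin = 5.
Column maxima: Left → 7, Right → 9; minimax = 7.
5 ≠ 7, so there is no saddle point; optimal play is mixed.
Let Row play R1 with probability p. Expected payoff against Left: 5p + 7(1−p) = −2p + 7; against Right: 9p + 4(1−p) = 5p + 4.
Setting these equal: −2p + 7 = 5p + 4 ⇒ −7p = -3 ⇒ p = 3/7, and the value is (-2)·(3/7) + 7 = 43/7.
For Column: with q = P(Left), equating R1's and R2's payoffs gives −4q + 9 = 3q + 4 ⇒ q = 5/7.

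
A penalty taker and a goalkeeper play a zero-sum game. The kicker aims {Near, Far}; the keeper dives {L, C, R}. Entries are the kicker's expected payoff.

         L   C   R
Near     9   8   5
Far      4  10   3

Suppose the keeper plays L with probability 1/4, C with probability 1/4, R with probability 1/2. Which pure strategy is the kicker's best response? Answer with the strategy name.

Expected payoff of Near: (1/4)·9 + (1/4)·8 + (1/2)·5 = 27/4.
Expected payoff of Far: (1/4)·4 + (1/4)·10 + (1/2)·3 = 5.
The largest is 27/4, so the kicker's best response is Near.

Near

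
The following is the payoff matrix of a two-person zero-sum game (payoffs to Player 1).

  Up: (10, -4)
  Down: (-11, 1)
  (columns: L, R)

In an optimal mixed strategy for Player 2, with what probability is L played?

Row minima: Up → -4, Down → -11; maximin = -4.
Column maxima: L → 10, R → 1; minimax = 1.
-4 ≠ 1, so there is no saddle point; optimal play is mixed.
Let Player 1 play Up with probability p. Expected payoff against L: 10p + (-11)(1−p) = 21p − 11; against R: (-4)p + 1(1−p) = −5p + 1.
Setting these equal: 21p − 11 = −5p + 1 ⇒ 26p = 12 ⇒ p = 6/13, and the value is (21)·(6/13) − 11 = -17/13.
For Player 2: with q = P(L), equating Up's and Down's payoffs gives 14q − 4 = −12q + 1 ⇒ q = 5/26.

5/26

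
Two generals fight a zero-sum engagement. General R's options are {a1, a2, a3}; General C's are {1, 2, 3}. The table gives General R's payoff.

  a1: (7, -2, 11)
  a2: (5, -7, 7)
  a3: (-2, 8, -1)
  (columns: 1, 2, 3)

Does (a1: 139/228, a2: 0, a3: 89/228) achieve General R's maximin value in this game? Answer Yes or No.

No

Against 1 this mix gives (139/228)·7 + (89/228)·(-2) = 265/76.
Against 2 this mix gives (139/228)·(-2) + (89/228)·8 = 217/114.
Against 3 this mix gives (139/228)·11 + (89/228)·(-1) = 120/19.
General C will play 2, holding General R to 217/114. Shifting weight toward the row that does better against 2 would raise this floor (the equalizing mix achieves 52/19 against both 2 and 1), so the proposed strategy is not optimal.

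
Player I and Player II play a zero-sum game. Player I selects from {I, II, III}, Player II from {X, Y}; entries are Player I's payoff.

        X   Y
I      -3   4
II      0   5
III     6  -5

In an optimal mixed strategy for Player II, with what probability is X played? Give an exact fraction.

5/8

Row minima: I → -3, II → 0, III → -5; maximin = 0.
Column maxima: X → 6, Y → 5; minimax = 5.
0 ≠ 5, so there is no saddle point; optimal play is mixed.
I is strictly dominated by II, so Player I never plays it.
On the remaining 2×2 (II, III vs X, Y):
Let Player I play II with probability p. Expected payoff against X: 0p + 6(1−p) = −6p + 6; against Y: 5p + (-5)(1−p) = 10p − 5.
Setting these equal: −6p + 6 = 10p − 5 ⇒ −16p = -11 ⇒ p = 11/16, and the value is (-6)·(11/16) + 6 = 15/8.
For Player II: with q = P(X), equating II's and III's payoffs gives −5q + 5 = 11q − 5 ⇒ q = 5/8.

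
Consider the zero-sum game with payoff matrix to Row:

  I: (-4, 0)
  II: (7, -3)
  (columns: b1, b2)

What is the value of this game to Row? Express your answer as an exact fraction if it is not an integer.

-6/7

Row minima: I → -4, II → -3; maximin = -3.
Column maxima: b1 → 7, b2 → 0; minimax = 0.
-3 ≠ 0, so there is no saddle point; optimal play is mixed.
Let Row play I with probability p. Expected payoff against b1: (-4)p + 7(1−p) = −11p + 7; against b2: 0p + (-3)(1−p) = 3p − 3.
Setting these equal: −11p + 7 = 3p − 3 ⇒ −14p = -10 ⇒ p = 5/7, and the value is (-11)·(5/7) + 7 = -6/7.
For Column: with q = P(b1), equating I's and II's payoffs gives −4q = 10q − 3 ⇒ q = 3/14.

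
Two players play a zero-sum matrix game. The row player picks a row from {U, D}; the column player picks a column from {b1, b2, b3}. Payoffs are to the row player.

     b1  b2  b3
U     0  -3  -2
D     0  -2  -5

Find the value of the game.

Row minima: U → -3, D → -5; maximin = -3.
Column maxima: b1 → 0, b2 → -2, b3 → -2; minimax = -2.
-3 ≠ -2, so there is no saddle point; optimal play is mixed.
b1 is strictly dominated by b2 (it gives the row player strictly more in every row), so the column player never plays it.
On the remaining 2×2 (U, D vs b2, b3):
Let the row player play U with probability p. Expected payoff against b2: (-3)p + (-2)(1−p) = −p − 2; against b3: (-2)p + (-5)(1−p) = 3p − 5.
Setting these equal: −p − 2 = 3p − 5 ⇒ −4p = -3 ⇒ p = 3/4, and the value is (-1)·(3/4) − 2 = -11/4.
For the column player: with q = P(b2), equating U's and D's payoffs gives −q − 2 = 3q − 5 ⇒ q = 3/4.

-11/4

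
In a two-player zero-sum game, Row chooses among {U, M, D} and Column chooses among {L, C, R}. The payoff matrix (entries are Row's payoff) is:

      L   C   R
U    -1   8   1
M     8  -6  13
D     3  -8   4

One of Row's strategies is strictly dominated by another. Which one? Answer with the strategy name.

D

M gives a strictly higher payoff than D against every column: 8 > 3, -6 > -8, 13 > 4.
So D is strictly dominated and Row never plays it.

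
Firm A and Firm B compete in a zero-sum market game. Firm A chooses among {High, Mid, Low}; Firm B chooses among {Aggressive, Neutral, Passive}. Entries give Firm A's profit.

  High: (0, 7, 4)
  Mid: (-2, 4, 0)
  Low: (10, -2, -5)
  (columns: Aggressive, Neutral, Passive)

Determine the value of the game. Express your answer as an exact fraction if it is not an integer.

40/19

Row minima: High → 0, Mid → -2, Low → -5; maximin = 0.
Column maxima: Aggressive → 10, Neutral → 7, Passive → 4; minimax = 4.
0 ≠ 4, so there is no saddle point; optimal play is mixed.
Mid is strictly dominated by High, so Firm A never plays it.
Neutral is strictly dominated by Passive (it gives Firm A strictly more in every row), so Firm B never plays it.
On the remaining 2×2 (High, Low vs Aggressive, Passive):
Let Firm A play High with probability p. Expected payoff against Aggressive: 0p + 10(1−p) = −10p + 10; against Passive: 4p + (-5)(1−p) = 9p − 5.
Setting these equal: −10p + 10 = 9p − 5 ⇒ −19p = -15 ⇒ p = 15/19, and the value is (-10)·(15/19) + 10 = 40/19.
For Firm B: with q = P(Aggressive), equating High's and Low's payoffs gives −4q + 4 = 15q − 5 ⇒ q = 9/19.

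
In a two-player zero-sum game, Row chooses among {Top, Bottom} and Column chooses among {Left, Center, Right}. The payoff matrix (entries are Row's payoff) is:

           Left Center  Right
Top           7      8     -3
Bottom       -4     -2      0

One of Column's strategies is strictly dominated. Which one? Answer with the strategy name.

Center

Left holds Row's payoff strictly below Center in every row: 7 < 8, -4 < -2.
So Center is strictly dominated for Column.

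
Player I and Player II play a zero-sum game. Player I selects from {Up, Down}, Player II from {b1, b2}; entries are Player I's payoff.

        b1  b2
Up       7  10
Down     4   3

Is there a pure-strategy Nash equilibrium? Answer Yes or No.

Row minima: Up → 7, Down → 3; maximin = 7.
Column maxima: b1 → 7, b2 → 10; minimax = 7.
maximin = minimax = 7, so a saddle point exists.

Yes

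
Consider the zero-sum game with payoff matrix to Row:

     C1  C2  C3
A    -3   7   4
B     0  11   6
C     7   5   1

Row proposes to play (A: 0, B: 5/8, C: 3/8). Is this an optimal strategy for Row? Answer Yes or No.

No

Against C1 this mix gives (5/8)·0 + (3/8)·7 = 21/8.
Against C2 this mix gives (5/8)·11 + (3/8)·5 = 35/4.
Against C3 this mix gives (5/8)·6 + (3/8)·1 = 33/8.
Column will play C1, holding Row to 21/8. Shifting weight toward the row that does better against C1 would raise this floor (the equalizing mix achieves 7/2 against both C1 and C3), so the proposed strategy is not optimal.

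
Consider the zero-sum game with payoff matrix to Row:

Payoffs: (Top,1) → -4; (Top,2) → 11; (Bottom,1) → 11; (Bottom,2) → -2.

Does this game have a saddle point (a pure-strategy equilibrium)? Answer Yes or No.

Row minima: Top → -4, Bottom → -2; maximin = -2.
Column maxima: 1 → 11, 2 → 11; minimax = 11.
-2 ≠ 11, so no pure-strategy equilibrium exists.

No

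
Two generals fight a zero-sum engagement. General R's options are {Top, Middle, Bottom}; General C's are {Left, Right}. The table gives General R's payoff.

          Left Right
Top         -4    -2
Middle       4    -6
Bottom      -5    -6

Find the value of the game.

Row minima: Top → -4, Middle → -6, Bottom → -6; maximin = -4.
Column maxima: Left → 4, Right → -2; minimax = -2.
-4 ≠ -2, so there is no saddle point; optimal play is mixed.
Bottom is strictly dominated by Top, so General R never plays it.
On the remaining 2×2 (Top, Middle vs Left, Right):
Let General R play Top with probability p. Expected payoff against Left: (-4)p + 4(1−p) = −8p + 4; against Right: (-2)p + (-6)(1−p) = 4p − 6.
Setting these equal: −8p + 4 = 4p − 6 ⇒ −12p = -10 ⇒ p = 5/6, and the value is (-8)·(5/6) + 4 = -8/3.
For General C: with q = P(Left), equating Top's and Middle's payoffs gives −2q − 2 = 10q − 6 ⇒ q = 1/3.

-8/3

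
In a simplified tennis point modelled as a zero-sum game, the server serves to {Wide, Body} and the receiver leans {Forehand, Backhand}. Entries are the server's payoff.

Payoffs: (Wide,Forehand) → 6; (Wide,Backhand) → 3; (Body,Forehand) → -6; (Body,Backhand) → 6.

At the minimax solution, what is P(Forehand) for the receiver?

Row minima: Wide → 3, Body → -6; maximin = 3.
Column maxima: Forehand → 6, Backhand → 6; minimax = 6.
3 ≠ 6, so there is no saddle point; optimal play is mixed.
Let the server play Wide with probability p. Expected payoff against Forehand: 6p + (-6)(1−p) = 12p − 6; against Backhand: 3p + 6(1−p) = −3p + 6.
Setting these equal: 12p − 6 = −3p + 6 ⇒ 15p = 12 ⇒ p = 4/5, and the value is (12)·(4/5) − 6 = 18/5.
For the receiver: with q = P(Forehand), equating Wide's and Body's payoffs gives 3q + 3 = −12q + 6 ⇒ q = 1/5.

1/5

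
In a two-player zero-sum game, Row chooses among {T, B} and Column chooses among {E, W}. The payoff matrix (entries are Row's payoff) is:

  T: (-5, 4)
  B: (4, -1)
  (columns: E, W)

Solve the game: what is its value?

Row minima: T → -5, B → -1; maximin = -1.
Column maxima: E → 4, W → 4; minimax = 4.
-1 ≠ 4, so there is no saddle point; optimal play is mixed.
Let Row play T with probability p. Expected payoff against E: (-5)p + 4(1−p) = −9p + 4; against W: 4p + (-1)(1−p) = 5p − 1.
Setting these equal: −9p + 4 = 5p − 1 ⇒ −14p = -5 ⇒ p = 5/14, and the value is (-9)·(5/14) + 4 = 11/14.
For Column: with q = P(E), equating T's and B's payoffs gives −9q + 4 = 5q − 1 ⇒ q = 5/14.

11/14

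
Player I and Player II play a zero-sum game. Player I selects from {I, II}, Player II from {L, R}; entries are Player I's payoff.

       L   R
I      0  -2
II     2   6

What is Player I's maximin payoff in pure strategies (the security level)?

Row minima: I → -2, II → 2.
The best of these is 2.

2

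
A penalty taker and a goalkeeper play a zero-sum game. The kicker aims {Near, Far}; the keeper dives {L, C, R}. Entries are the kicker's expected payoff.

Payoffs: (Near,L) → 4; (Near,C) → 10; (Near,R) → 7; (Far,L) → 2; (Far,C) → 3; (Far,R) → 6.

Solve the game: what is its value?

Row minima: Near → 4, Far → 2; maximin = 4.
Column maxima: L → 4, C → 10, R → 7; minimax = 4.
Since maximin = minimax = 4, there is a saddle point and the value is 4.

4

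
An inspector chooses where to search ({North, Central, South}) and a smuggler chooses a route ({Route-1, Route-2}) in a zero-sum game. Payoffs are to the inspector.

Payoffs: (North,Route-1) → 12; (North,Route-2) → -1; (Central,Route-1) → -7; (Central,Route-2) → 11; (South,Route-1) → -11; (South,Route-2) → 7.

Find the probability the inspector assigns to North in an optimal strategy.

Row minima: North → -1, Central → -7, South → -11; maximin = -1.
Column maxima: Route-1 → 12, Route-2 → 11; minimax = 11.
-1 ≠ 11, so there is no saddle point; optimal play is mixed.
South is strictly dominated by Central, so the inspector never plays it.
On the remaining 2×2 (North, Central vs Route-1, Route-2):
Let the inspector play North with probability p. Expected payoff against Route-1: 12p + (-7)(1−p) = 19p − 7; against Route-2: (-1)p + 11(1−p) = −12p + 11.
Setting these equal: 19p − 7 = −12p + 11 ⇒ 31p = 18 ⇒ p = 18/31, and the value is (19)·(18/31) − 7 = 125/31.
For the smuggler: with q = P(Route-1), equating North's and Central's payoffs gives 13q − 1 = −18q + 11 ⇒ q = 12/31.

18/31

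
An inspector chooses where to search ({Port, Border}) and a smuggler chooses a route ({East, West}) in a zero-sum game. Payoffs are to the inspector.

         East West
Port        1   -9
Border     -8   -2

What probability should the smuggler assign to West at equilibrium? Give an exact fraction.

Row minima: Port → -9, Border → -8; maximin = -8.
Column maxima: East → 1, West → -2; minimax = -2.
-8 ≠ -2, so there is no saddle point; optimal play is mixed.
Let the inspector play Port with probability p. Expected payoff against East: 1p + (-8)(1−p) = 9p − 8; against West: (-9)p + (-2)(1−p) = −7p − 2.
Setting these equal: 9p − 8 = −7p − 2 ⇒ 16p = 6 ⇒ p = 3/8, and the value is (9)·(3/8) − 8 = -37/8.
For the smuggler: with q = P(East), equating Port's and Border's payoffs gives 10q − 9 = −6q − 2 ⇒ q = 7/16.

9/16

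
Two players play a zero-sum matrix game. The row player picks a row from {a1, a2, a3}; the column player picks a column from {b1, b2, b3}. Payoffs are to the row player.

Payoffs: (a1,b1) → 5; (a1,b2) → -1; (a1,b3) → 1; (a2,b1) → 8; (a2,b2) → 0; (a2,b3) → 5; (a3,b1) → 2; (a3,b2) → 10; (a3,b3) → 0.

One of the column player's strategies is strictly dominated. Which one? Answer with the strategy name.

b1

b3 holds the row player's payoff strictly below b1 in every row: 1 < 5, 5 < 8, 0 < 2.
So b1 is strictly dominated for the column player.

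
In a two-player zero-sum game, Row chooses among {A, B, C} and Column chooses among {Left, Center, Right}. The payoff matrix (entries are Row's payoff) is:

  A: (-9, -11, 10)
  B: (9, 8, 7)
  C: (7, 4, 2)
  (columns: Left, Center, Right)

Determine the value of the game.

157/22

Row minima: A → -11, B → 7, C → 2; maximin = 7.
Column maxima: Left → 9, Center → 8, Right → 10; minimax = 8.
7 ≠ 8, so there is no saddle point; optimal play is mixed.
C is strictly dominated by B, so Row never plays it.
Left is strictly dominated by Center (it gives Row strictly more in every row), so Column never plays it.
On the remaining 2×2 (A, B vs Center, Right):
Let Row play A with probability p. Expected payoff against Center: (-11)p + 8(1−p) = −19p + 8; against Right: 10p + 7(1−p) = 3p + 7.
Setting these equal: −19p + 8 = 3p + 7 ⇒ −22p = -1 ⇒ p = 1/22, and the value is (-19)·(1/22) + 8 = 157/22.
For Column: with q = P(Center), equating A's and B's payoffs gives −21q + 10 = q + 7 ⇒ q = 3/22.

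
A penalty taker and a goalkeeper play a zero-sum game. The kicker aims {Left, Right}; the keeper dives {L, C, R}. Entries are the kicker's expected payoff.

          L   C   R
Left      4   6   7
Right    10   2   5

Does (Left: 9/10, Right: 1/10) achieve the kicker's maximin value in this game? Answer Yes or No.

No

Against L this mix gives (9/10)·4 + (1/10)·10 = 23/5.
Against C this mix gives (9/10)·6 + (1/10)·2 = 28/5.
Against R this mix gives (9/10)·7 + (1/10)·5 = 34/5.
The keeper will play L, holding the kicker to 23/5. Shifting weight toward the row that does better against L would raise this floor (the equalizing mix achieves 26/5 against both L and C), so the proposed strategy is not optimal.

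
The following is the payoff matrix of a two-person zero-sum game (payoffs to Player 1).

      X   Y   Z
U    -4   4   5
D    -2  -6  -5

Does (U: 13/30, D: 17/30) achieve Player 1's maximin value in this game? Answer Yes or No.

No

Against X this mix gives (13/30)·(-4) + (17/30)·(-2) = -43/15.
Against Y this mix gives (13/30)·4 + (17/30)·(-6) = -5/3.
Against Z this mix gives (13/30)·5 + (17/30)·(-5) = -2/3.
Player 2 will play X, holding Player 1 to -43/15. Shifting weight toward the row that does better against X would raise this floor (the equalizing mix achieves -8/3 against both X and Y), so the proposed strategy is not optimal.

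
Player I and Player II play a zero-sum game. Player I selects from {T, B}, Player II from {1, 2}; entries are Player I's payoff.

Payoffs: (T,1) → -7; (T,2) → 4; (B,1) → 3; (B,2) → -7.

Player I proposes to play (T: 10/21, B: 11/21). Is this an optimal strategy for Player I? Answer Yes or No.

Against 1 this mix gives (10/21)·(-7) + (11/21)·3 = -37/21.
Against 2 this mix gives (10/21)·4 + (11/21)·(-7) = -37/21.
All of Player II's active replies (1, 2) yield -37/21, and no column does worse for Player I. The mix makes Player II indifferent and guarantees -37/21, so it is optimal.

Yes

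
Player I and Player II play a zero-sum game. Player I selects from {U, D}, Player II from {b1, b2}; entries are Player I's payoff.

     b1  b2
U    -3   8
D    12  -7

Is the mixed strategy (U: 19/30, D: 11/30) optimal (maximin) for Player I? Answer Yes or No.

Against b1 this mix gives (19/30)·(-3) + (11/30)·12 = 5/2.
Against b2 this mix gives (19/30)·8 + (11/30)·(-7) = 5/2.
All of Player II's active replies (b1, b2) yield 5/2, and no column does worse for Player I. The mix makes Player II indifferent and guarantees 5/2, so it is optimal.

Yes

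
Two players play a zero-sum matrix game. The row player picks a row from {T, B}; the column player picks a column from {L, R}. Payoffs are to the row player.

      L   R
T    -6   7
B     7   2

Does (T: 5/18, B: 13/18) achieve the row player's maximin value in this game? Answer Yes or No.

Yes

Against L this mix gives (5/18)·(-6) + (13/18)·7 = 61/18.
Against R this mix gives (5/18)·7 + (13/18)·2 = 61/18.
All of the column player's active replies (L, R) yield 61/18, and no column does worse for the row player. The mix makes the column player indifferent and guarantees 61/18, so it is optimal.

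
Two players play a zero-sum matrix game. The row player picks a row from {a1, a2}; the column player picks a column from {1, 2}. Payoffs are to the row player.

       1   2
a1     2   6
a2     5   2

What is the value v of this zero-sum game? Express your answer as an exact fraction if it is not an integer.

26/7

Row minima: a1 → 2, a2 → 2; maximin = 2.
Column maxima: 1 → 5, 2 → 6; minimax = 5.
2 ≠ 5, so there is no saddle point; optimal play is mixed.
Let the row player play a1 with probability p. Expected payoff against 1: 2p + 5(1−p) = −3p + 5; against 2: 6p + 2(1−p) = 4p + 2.
Setting these equal: −3p + 5 = 4p + 2 ⇒ −7p = -3 ⇒ p = 3/7, and the value is (-3)·(3/7) + 5 = 26/7.
For the column player: with q = P(1), equating a1's and a2's payoffs gives −4q + 6 = 3q + 2 ⇒ q = 4/7.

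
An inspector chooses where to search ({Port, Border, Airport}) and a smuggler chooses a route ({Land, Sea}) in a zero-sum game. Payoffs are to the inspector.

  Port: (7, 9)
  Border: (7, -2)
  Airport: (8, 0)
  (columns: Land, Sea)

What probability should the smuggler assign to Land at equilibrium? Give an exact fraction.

Row minima: Port → 7, Border → -2, Airport → 0; maximin = 7.
Column maxima: Land → 8, Sea → 9; minimax = 8.
7 ≠ 8, so there is no saddle point; optimal play is mixed.
Border is strictly dominated by Airport, so the inspector never plays it.
On the remaining 2×2 (Port, Airport vs Land, Sea):
Let the inspector play Port with probability p. Expected payoff against Land: 7p + 8(1−p) = −p + 8; against Sea: 9p + 0(1−p) = 9p.
Setting these equal: −p + 8 = 9p ⇒ −10p = -8 ⇒ p = 4/5, and the value is (-1)·(4/5) + 8 = 36/5.
For the smuggler: with q = P(Land), equating Port's and Airport's payoffs gives −2q + 9 = 8q ⇒ q = 9/10.

9/10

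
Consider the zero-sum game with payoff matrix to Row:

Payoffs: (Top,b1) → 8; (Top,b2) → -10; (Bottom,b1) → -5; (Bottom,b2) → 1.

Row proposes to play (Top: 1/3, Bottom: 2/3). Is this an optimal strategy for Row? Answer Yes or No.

Against b1 this mix gives (1/3)·8 + (2/3)·(-5) = -2/3.
Against b2 this mix gives (1/3)·(-10) + (2/3)·1 = -8/3.
Column will play b2, holding Row to -8/3. Shifting weight toward the row that does better against b2 would raise this floor (the equalizing mix achieves -7/4 against both b2 and b1), so the proposed strategy is not optimal.

No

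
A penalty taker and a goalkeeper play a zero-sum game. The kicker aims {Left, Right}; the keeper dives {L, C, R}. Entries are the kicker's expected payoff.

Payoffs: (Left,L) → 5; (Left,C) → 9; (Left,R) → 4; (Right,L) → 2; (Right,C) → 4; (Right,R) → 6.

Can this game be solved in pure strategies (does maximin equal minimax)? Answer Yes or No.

Row minima: Left → 4, Right → 2; maximin = 4.
Column maxima: L → 5, C → 9, R → 6; minimax = 5.
4 ≠ 5, so no pure-strategy equilibrium exists.

No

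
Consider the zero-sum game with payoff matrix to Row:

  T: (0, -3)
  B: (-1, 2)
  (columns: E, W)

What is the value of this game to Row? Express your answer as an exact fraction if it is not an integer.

-1/2

Row minima: T → -3, B → -1; maximin = -1.
Column maxima: E → 0, W → 2; minimax = 0.
-1 ≠ 0, so there is no saddle point; optimal play is mixed.
Let Row play T with probability p. Expected payoff against E: 0p + (-1)(1−p) = p − 1; against W: (-3)p + 2(1−p) = −5p + 2.
Setting these equal: p − 1 = −5p + 2 ⇒ 6p = 3 ⇒ p = 1/2, and the value is (1)·(1/2) − 1 = -1/2.
For Column: with q = P(E), equating T's and B's payoffs gives 3q − 3 = −3q + 2 ⇒ q = 5/6.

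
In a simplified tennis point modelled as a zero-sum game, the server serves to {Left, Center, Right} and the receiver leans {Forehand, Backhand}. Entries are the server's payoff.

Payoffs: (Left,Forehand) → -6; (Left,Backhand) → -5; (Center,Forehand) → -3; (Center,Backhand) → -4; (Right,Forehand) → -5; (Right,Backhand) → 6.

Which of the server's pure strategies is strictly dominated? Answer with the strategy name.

Left

Center gives a strictly higher payoff than Left against every column: -3 > -6, -4 > -5.
So Left is strictly dominated and the server never plays it.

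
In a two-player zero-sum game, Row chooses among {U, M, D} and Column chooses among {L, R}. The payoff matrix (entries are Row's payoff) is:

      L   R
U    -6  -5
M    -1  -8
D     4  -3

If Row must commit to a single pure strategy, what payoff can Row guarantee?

Row minima: U → -6, M → -8, D → -3.
The best of these is -3.

-3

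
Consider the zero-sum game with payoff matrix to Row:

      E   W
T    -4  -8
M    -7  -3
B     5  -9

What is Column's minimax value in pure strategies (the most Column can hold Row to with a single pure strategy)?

-3

Column maxima: E → 5, W → -3.
The smallest of these is -3.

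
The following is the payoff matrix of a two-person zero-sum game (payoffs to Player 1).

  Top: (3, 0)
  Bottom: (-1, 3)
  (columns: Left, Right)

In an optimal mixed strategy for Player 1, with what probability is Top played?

Row minima: Top → 0, Bottom → -1; maximin = 0.
Column maxima: Left → 3, Right → 3; minimax = 3.
0 ≠ 3, so there is no saddle point; optimal play is mixed.
Let Player 1 play Top with probability p. Expected payoff against Left: 3p + (-1)(1−p) = 4p − 1; against Right: 0p + 3(1−p) = −3p + 3.
Setting these equal: 4p − 1 = −3p + 3 ⇒ 7p = 4 ⇒ p = 4/7, and the value is (4)·(4/7) − 1 = 9/7.
For Player 2: with q = P(Left), equating Top's and Bottom's payoffs gives 3q = −4q + 3 ⇒ q = 3/7.

4/7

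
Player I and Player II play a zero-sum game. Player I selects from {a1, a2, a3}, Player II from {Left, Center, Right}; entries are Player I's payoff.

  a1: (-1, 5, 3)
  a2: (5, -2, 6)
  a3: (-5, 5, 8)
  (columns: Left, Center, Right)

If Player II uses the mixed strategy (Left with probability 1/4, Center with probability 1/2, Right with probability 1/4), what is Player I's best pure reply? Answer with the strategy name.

Expected payoff of a1: (1/4)·(-1) + (1/2)·5 + (1/4)·3 = 3.
Expected payoff of a2: (1/4)·5 + (1/2)·(-2) + (1/4)·6 = 7/4.
Expected payoff of a3: (1/4)·(-5) + (1/2)·5 + (1/4)·8 = 13/4.
The largest is 13/4, so Player I's best response is a3.

a3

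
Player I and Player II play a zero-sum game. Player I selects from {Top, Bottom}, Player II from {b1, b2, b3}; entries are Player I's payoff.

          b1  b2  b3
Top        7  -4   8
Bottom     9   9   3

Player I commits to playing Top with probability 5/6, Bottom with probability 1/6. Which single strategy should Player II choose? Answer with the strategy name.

If Player II plays b1, Player I's expected payoff is (5/6)·7 + (1/6)·9 = 22/3.
If Player II plays b2, Player I's expected payoff is (5/6)·(-4) + (1/6)·9 = -11/6.
If Player II plays b3, Player I's expected payoff is (5/6)·8 + (1/6)·3 = 43/6.
Player II minimizes Player I's payoff; the smallest is -11/6, so the best response is b2.

b2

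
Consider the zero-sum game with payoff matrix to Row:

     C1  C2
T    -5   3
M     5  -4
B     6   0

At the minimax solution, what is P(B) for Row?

Row minima: T → -5, M → -4, B → 0; maximin = 0.
Column maxima: C1 → 6, C2 → 3; minimax = 3.
0 ≠ 3, so there is no saddle point; optimal play is mixed.
M is strictly dominated by B, so Row never plays it.
On the remaining 2×2 (T, B vs C1, C2):
Let Row play T with probability p. Expected payoff against C1: (-5)p + 6(1−p) = −11p + 6; against C2: 3p + 0(1−p) = 3p.
Setting these equal: −11p + 6 = 3p ⇒ −14p = -6 ⇒ p = 3/7, and the value is (-11)·(3/7) + 6 = 9/7.
For Column: with q = P(C1), equating T's and B's payoffs gives −8q + 3 = 6q ⇒ q = 3/14.

4/7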